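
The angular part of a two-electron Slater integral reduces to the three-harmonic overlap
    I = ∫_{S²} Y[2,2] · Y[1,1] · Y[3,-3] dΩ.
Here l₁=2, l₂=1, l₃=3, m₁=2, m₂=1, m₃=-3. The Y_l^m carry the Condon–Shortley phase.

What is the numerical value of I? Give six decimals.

-0.319865

m-sum 0 ✓  L=6 even ✓  1≤3≤3 ✓
Π(2lᵢ+1) = 5×3×7 = 105
triangle coeff Δ(2,1,3) = 1/105
Σ_t [0,0]: t=0:+1/4 = 1/4
(3j)²=3/35 [(2 1 3; 0 0 0)], sign=-1
Σ_t [0,0]: t=0:+1/48 = 1/48
(3j)²=1/7 [(2 1 3; 2 1 -3)], sign=+1
⇒ 4πI² = 9/7
I = (-1)√(9/7/(4π)) = -0.31986543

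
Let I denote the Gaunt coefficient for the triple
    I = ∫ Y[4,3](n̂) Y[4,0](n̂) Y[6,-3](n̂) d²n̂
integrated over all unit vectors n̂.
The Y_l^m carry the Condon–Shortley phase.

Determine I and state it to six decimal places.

0.123195

m-sum 0 ✓  L=14 even ✓  0≤6≤8 ✓
Π(2lᵢ+1) = 9×9×13 = 1053
triangle coeff Δ(4,4,6) = 1/1261260
Σ_t [0,2]: t=0:+1/4608 t=1:−1/1296 t=2:+1/4608 = -7/20736
(3j)²=20/1287 [(4 4 6; 0 0 0)], sign=-1
Σ_t [0,1]: t=0:+1/11520 t=1:−1/25920 = 1/20736
(3j)²=5/429 [(4 4 6; 3 0 -3)], sign=-1
⇒ 4πI² = 300/1573
I = (+1)√(300/1573/(4π)) = 0.12319450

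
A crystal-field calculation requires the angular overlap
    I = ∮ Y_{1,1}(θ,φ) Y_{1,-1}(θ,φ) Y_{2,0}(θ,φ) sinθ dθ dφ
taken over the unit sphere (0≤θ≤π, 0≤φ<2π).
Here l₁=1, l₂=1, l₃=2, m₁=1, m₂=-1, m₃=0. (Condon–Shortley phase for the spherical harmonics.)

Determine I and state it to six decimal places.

m-sum 0 ✓  L=4 even ✓  0≤2≤2 ✓
Π(2lᵢ+1) = 3×3×5 = 45
triangle coeff Δ(1,1,2) = 1/30
Σ_t [0,0]: t=0:+1/1 = 1/1
(3j)²=2/15 [(1 1 2; 0 0 0)], sign=+1
Σ_t [0,0]: t=0:+1/4 = 1/4
(3j)²=1/30 [(1 1 2; 1 -1 0)], sign=+1
⇒ 4πI² = 1/5
I = (+1)√(1/5/(4π)) = 0.12615663

0.126157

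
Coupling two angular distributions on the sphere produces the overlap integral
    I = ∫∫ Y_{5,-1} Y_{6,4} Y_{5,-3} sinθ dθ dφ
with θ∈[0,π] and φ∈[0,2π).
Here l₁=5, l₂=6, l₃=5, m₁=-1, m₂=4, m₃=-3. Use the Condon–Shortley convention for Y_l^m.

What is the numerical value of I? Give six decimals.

-0.069086

Checks pass: Σm=0; 16 even; l₃=5∈[1,11].
(2·5+1)(2·6+1)(2·5+1) = 1573
Δ: 6! 4! 6! / 17! → 1/28588560
sum: t=1:−1/345600 t=2:+1/13824 t=3:−1/5184 t=4:+1/13824 t=5:−1/345600 = -7/129600
3j²(5 6 5; 0 0 0) = Δ·Π!·Σ² = 80/7293  (sign +1)
sum: t=4:+1/138240 t=5:−1/86400 t=6:+1/829440 = -13/4147200
3j²(5 6 5; -1 4 -3) = Δ·Π!·Σ² = 13/3740  (sign -1)
combine: 4πI² = 1573·80/7293·13/3740 = 52/867
take √, sign -1: I = -0.06908555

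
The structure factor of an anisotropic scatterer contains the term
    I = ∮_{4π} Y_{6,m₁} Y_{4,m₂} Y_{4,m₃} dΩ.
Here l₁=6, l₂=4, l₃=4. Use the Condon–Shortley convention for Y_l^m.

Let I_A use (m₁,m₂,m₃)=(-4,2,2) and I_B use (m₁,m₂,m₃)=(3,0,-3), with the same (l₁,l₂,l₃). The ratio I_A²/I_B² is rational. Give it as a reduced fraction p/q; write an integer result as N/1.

42/25

Same 6,4,4: normalisation and zero-m 3j drop out of the ratio.
A: Δ: 6! 6! 2! / 15! → 1/1261260; sum: t=4:+1/69120 t=5:−1/14400 t=6:+1/69120 = -7/172800; 3j²(6 4 4; -4 2 2) = Δ·Π!·Σ² = 14/715  (sign -1)
B: Δ: 6! 6! 2! / 15! → 1/1261260; sum: t=2:+1/11520 t=3:−1/25920 = 1/20736; 3j²(6 4 4; 3 0 -3) = Δ·Π!·Σ² = 5/429  (sign -1)
I_A²/I_B² = (14/715)/(5/429) = 42/25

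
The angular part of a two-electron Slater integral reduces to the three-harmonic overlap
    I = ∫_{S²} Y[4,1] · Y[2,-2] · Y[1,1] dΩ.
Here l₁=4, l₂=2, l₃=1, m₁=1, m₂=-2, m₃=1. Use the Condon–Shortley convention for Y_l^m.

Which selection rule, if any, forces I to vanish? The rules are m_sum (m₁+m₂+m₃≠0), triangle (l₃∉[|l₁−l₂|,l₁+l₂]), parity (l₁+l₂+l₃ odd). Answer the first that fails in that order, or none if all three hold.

Σmᵢ = 0  ✓
l₃∈[|l₁−l₂|,l₁+l₂]=[2,6], have l₃=1  ✗
Σlᵢ = 7 ⇒ odd

triangle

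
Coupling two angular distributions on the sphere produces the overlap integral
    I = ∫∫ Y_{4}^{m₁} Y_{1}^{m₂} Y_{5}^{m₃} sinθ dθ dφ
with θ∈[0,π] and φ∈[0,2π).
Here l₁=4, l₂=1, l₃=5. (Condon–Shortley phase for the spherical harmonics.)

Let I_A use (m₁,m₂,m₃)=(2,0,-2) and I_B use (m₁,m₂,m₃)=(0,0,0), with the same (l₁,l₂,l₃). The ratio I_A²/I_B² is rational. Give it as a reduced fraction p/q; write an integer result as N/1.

Same 4,1,5: normalisation and zero-m 3j drop out of the ratio.
A: Δ: 0! 8! 2! / 11! → 1/495; sum: t=0:+1/1440 = 1/1440; 3j²(4 1 5; 2 0 -2) = Δ·Π!·Σ² = 7/165  (sign -1)
B: Δ: 0! 8! 2! / 11! → 1/495; sum: t=0:+1/576 = 1/576; 3j²(4 1 5; 0 0 0) = Δ·Π!·Σ² = 5/99  (sign -1)
I_A²/I_B² = (7/165)/(5/99) = 21/25

21/25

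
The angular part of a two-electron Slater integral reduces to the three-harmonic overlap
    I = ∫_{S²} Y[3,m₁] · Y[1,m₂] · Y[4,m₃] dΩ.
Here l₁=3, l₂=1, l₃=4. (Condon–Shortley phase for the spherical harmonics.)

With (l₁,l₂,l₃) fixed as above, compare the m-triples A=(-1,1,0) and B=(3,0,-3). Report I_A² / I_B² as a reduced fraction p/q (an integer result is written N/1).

Same 3,1,4: normalisation and zero-m 3j drop out of the ratio.
A: Δ: 0! 6! 2! / 9! → 1/252; sum: t=0:+1/96 = 1/96; 3j²(3 1 4; -1 1 0) = Δ·Π!·Σ² = 1/42  (sign +1)
B: Δ: 0! 6! 2! / 9! → 1/252; sum: t=0:+1/720 = 1/720; 3j²(3 1 4; 3 0 -3) = Δ·Π!·Σ² = 1/36  (sign -1)
I_A²/I_B² = (1/42)/(1/36) = 6/7

6/7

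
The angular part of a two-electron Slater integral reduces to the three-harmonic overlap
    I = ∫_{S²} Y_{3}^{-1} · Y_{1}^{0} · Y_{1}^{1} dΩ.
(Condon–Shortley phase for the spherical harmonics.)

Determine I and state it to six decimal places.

triangle: need 2≤l₃≤4, have 1; I=0

0.000000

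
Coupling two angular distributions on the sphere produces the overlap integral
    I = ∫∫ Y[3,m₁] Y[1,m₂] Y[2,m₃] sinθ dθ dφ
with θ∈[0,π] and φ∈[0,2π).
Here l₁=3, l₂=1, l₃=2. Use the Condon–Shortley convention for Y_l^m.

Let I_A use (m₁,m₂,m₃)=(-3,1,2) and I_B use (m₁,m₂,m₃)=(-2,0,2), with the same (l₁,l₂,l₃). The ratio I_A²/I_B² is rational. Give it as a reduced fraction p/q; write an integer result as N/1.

Shared (l₁,l₂,l₃)=(3,1,2): N and (l;000)² cancel in I_A²/I_B².
A: Δ = 2!·4!·0!/7! = 1/105; Racah Σ t=2..2: t=2:+1/48 = 1/48; ⇒ 3j(3 1 2; -3 1 2)² = 1/7, sgn +1
B: Δ = 2!·4!·0!/7! = 1/105; Racah Σ t=1..1: t=1:−1/24 = -1/24; ⇒ 3j(3 1 2; -2 0 2)² = 1/21, sgn -1
I_A²/I_B² = (1/7)/(1/21) = 3/1

3/1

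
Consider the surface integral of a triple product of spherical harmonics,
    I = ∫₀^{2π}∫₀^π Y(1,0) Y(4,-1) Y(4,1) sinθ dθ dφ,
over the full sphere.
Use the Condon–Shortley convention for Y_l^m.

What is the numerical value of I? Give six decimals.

L=9 odd ⇒ parity kills the (l;000) factor ⇒ I = 0

0.000000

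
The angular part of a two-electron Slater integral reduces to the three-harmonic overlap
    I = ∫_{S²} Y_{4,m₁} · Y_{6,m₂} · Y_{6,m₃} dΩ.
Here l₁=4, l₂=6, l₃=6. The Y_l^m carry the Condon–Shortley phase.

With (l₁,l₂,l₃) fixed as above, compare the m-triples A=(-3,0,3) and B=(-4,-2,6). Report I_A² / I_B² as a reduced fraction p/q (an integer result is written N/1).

Same 4,6,6: normalisation and zero-m 3j drop out of the ratio.
A: Δ: 4! 4! 8! / 17! → 1/15315300; sum: t=3:−1/103680 t=4:+1/207360 = -1/207360; 3j²(4 6 6; -3 0 3) = Δ·Π!·Σ² = 21/2431  (sign +1)
B: Δ: 4! 4! 8! / 17! → 1/15315300; sum: t=4:+1/23224320 = 1/23224320; 3j²(4 6 6; -4 -2 6) = Δ·Π!·Σ² = 1/442  (sign +1)
I_A²/I_B² = (21/2431)/(1/442) = 42/11

42/11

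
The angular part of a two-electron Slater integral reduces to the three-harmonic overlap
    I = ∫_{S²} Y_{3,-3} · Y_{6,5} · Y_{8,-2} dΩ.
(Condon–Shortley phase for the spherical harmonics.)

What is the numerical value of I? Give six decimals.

0.000000

Σlᵢ=17 odd — θ-integrand is odd under cosθ→−cosθ; I=0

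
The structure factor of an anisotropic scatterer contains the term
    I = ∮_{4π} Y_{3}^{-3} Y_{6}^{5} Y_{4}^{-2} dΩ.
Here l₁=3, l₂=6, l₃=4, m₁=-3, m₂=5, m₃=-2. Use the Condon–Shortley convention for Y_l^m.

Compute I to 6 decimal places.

0.000000

l₁+l₂+l₃=13 is odd: 3j(l;000)=0 ⇒ I=0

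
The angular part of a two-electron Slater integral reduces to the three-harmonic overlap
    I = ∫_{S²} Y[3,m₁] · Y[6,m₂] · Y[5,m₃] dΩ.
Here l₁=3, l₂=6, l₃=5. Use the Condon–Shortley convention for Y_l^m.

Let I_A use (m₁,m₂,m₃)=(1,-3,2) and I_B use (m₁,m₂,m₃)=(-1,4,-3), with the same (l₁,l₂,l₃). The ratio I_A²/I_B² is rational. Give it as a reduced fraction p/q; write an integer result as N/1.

l's match ⇒ only the (l;m) 3-j factors differ between A and B.
A: triangle coeff Δ(3,6,5) = 1/675675; Σ_t [0,2]: t=0:+1/34560 t=1:−1/8640 t=2:+1/40320 = -1/16128; (3j)²=18/1001 [(3 6 5; 1 -3 2)], sign=+1
B: triangle coeff Δ(3,6,5) = 1/675675; Σ_t [2,4]: t=2:+1/322560 t=3:−1/30240 t=4:+1/69120 = -1/64512; (3j)²=10/1001 [(3 6 5; -1 4 -3)], sign=-1
I_A²/I_B² = (18/1001)/(10/1001) = 9/5

9/5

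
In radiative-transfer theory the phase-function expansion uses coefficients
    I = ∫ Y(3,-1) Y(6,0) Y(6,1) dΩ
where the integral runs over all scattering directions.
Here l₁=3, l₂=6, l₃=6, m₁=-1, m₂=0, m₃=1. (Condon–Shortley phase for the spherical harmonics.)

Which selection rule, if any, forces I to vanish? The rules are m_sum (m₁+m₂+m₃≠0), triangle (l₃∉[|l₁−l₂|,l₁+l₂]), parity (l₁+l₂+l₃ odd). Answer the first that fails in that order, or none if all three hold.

parity

Σmᵢ = 0  ✓
l₃∈[|l₁−l₂|,l₁+l₂]=[3,9], have l₃=6  ✓
Σlᵢ = 15 ⇒ odd  ✗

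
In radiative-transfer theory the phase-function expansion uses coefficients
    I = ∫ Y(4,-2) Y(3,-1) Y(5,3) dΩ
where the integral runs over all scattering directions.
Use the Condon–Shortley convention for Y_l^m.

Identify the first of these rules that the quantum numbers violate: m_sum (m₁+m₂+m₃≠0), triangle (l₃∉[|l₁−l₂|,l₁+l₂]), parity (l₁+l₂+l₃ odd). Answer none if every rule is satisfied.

azimuthal sum: -2 − 1 + 3 = 0  ✓
1 ≤ 5 ≤ 7 (triangle on l)  ✓
L = 4 + 3 + 5 = 12 (even)  ✓

none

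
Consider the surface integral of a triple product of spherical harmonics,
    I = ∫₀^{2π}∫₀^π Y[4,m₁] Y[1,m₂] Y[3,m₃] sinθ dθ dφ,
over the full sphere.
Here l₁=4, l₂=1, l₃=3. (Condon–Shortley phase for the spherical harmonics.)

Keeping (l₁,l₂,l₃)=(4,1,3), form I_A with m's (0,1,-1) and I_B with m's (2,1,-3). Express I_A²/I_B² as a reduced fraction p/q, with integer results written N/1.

l's match ⇒ only the (l;m) 3-j factors differ between A and B.
A: triangle coeff Δ(4,1,3) = 1/252; Σ_t [2,2]: t=2:+1/96 = 1/96; (3j)²=1/42 [(4 1 3; 0 1 -1)], sign=+1
B: triangle coeff Δ(4,1,3) = 1/252; Σ_t [2,2]: t=2:+1/1440 = 1/1440; (3j)²=1/252 [(4 1 3; 2 1 -3)], sign=+1
I_A²/I_B² = (1/42)/(1/252) = 6/1

6/1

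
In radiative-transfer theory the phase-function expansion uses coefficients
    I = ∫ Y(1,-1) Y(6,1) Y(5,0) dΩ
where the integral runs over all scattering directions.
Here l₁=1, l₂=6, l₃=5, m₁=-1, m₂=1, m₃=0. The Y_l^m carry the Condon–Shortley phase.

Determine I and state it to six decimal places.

-0.187239

Checks pass: Σm=0; 12 even; l₃=5∈[5,7].
(2·1+1)(2·6+1)(2·5+1) = 429
Δ: 2! 0! 10! / 13! → 1/858
sum: t=1:−1/14400 = -1/14400
3j²(1 6 5; 0 0 0) = Δ·Π!·Σ² = 6/143  (sign +1)
sum: t=2:+1/28800 = 1/28800
3j²(1 6 5; -1 1 0) = Δ·Π!·Σ² = 7/286  (sign -1)
combine: 4πI² = 429·6/143·7/286 = 63/143
take √, sign -1: I = -0.18723944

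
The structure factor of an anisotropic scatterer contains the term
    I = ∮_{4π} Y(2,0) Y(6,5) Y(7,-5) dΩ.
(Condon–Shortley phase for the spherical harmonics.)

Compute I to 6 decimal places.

0.000000

l₁+l₂+l₃=15 is odd: 3j(l;000)=0 ⇒ I=0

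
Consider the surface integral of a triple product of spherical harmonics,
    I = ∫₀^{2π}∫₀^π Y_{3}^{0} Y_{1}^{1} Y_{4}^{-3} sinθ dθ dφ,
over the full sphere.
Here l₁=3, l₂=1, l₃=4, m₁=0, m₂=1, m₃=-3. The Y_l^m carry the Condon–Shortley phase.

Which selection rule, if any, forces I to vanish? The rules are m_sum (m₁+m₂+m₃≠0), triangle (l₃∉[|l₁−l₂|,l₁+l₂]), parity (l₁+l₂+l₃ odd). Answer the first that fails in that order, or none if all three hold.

azimuthal sum: 0 + 1 − 3 = -2  ✗
2 ≤ 4 ≤ 4 (triangle on l)
L = 3 + 1 + 4 = 8 (even)

m_sum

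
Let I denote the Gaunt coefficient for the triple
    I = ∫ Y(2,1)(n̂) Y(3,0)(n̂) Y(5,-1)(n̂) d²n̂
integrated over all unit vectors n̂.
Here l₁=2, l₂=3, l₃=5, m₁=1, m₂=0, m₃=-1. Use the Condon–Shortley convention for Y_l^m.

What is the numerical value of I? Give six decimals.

Checks pass: Σm=0; 10 even; l₃=5∈[1,5].
(2·2+1)(2·3+1)(2·5+1) = 385
Δ: 0! 4! 6! / 11! → 1/2310
sum: t=0:+1/144 = 1/144
3j²(2 3 5; 0 0 0) = Δ·Π!·Σ² = 10/231  (sign -1)
sum: t=0:+1/216 = 1/216
3j²(2 3 5; 1 0 -1) = Δ·Π!·Σ² = 8/231  (sign +1)
combine: 4πI² = 385·10/231·8/231 = 400/693
take √, sign -1: I = -0.21431790

-0.214318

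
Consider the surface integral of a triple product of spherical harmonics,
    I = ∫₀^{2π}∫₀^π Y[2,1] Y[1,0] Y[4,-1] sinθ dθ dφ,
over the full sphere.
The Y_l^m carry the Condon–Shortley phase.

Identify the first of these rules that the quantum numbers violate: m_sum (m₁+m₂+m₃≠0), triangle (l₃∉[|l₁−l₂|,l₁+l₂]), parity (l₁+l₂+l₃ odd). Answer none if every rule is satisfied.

triangle

m₁+m₂+m₃ = 1 + 0 − 1 = 0  ✓
triangle: |2−1|=1 ≤ l₃=4 ≤ 2+1=3  ✗
parity: l₁+l₂+l₃ = 7 is odd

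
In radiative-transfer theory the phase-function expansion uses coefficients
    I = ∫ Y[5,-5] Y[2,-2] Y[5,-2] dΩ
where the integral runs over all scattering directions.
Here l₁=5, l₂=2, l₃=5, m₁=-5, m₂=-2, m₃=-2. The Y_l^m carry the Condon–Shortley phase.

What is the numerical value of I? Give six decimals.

m-sum = -5 − 2 − 2 = -9 ≠ 0 ⇒ I = 0

0.000000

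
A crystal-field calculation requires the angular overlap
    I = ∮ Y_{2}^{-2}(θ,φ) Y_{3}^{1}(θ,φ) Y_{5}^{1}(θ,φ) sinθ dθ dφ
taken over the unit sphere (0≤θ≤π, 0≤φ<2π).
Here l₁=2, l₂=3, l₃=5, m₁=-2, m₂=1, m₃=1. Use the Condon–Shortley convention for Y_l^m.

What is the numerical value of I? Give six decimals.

-0.092802

Rules hold: Σm=0, L=10 even, 1≤5≤5.
N = 5·7·11 = 385
Δ = 0!·4!·6!/11! = 1/2310
Racah Σ t=0..0: t=0:+1/144 = 1/144
⇒ 3j(2 3 5; 0 0 0)² = 10/231, sgn -1
Racah Σ t=0..0: t=0:+1/1152 = 1/1152
⇒ 3j(2 3 5; -2 1 1)² = 1/154, sgn +1
4πI² = N·(3j₀)²·(3jₘ)² = 25/231
I = -1·√(0.108225/4π) = -0.09280237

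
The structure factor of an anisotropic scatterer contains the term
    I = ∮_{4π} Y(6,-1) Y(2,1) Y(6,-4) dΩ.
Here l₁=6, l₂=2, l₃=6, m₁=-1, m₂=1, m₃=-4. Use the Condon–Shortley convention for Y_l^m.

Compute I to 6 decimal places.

0.000000

Σmᵢ = -4 ≠ 0, so the φ-integral vanishes; I = 0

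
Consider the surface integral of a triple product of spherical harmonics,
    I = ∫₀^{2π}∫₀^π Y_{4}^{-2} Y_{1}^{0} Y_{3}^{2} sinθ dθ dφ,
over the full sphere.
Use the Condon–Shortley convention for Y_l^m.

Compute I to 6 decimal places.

Checks pass: Σm=0; 8 even; l₃=3∈[3,5].
(2·4+1)(2·1+1)(2·3+1) = 189
Δ: 2! 6! 0! / 9! → 1/252
sum: t=1:−1/36 = -1/36
3j²(4 1 3; 0 0 0) = Δ·Π!·Σ² = 4/63  (sign +1)
sum: t=1:−1/120 = -1/120
3j²(4 1 3; -2 0 2) = Δ·Π!·Σ² = 1/21  (sign +1)
combine: 4πI² = 189·4/63·1/21 = 4/7
take √, sign +1: I = 0.21324362

0.213244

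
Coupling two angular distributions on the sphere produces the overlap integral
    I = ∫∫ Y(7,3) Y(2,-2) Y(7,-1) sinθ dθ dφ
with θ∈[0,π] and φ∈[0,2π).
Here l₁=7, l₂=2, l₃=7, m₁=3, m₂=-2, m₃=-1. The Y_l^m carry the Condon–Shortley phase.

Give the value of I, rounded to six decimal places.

Checks pass: Σm=0; 16 even; l₃=7∈[5,9].
(2·7+1)(2·2+1)(2·7+1) = 1125
Δ: 2! 12! 2! / 17! → 1/185640
sum: t=0:+1/2419200 t=1:−1/518400 t=2:+1/2419200 = -1/907200
3j²(7 2 7; 0 0 0) = Δ·Π!·Σ² = 56/3315  (sign +1)
sum: t=0:+1/3870720 = 1/3870720
3j²(7 2 7; 3 -2 -1) = Δ·Π!·Σ² = 135/6188  (sign +1)
combine: 4πI² = 1125·56/3315·135/6188 = 20250/48841
take √, sign +1: I = 0.18164160

0.181642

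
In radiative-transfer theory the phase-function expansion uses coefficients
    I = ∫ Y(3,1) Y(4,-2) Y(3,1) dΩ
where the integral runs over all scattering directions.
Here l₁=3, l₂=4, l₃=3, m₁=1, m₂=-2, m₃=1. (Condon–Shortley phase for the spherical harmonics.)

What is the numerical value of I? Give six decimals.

0.162193

Checks pass: Σm=0; 10 even; l₃=3∈[1,7].
(2·3+1)(2·4+1)(2·3+1) = 441
Δ: 4! 2! 4! / 11! → 1/34650
sum: t=1:−1/72 t=2:+1/16 t=3:−1/72 = 5/144
3j²(3 4 3; 0 0 0) = Δ·Π!·Σ² = 2/77  (sign -1)
sum: t=0:+1/192 t=1:−1/36 t=2:+1/192 = -5/288
3j²(3 4 3; 1 -2 1) = Δ·Π!·Σ² = 20/693  (sign -1)
combine: 4πI² = 441·2/77·20/693 = 40/121
take √, sign +1: I = 0.16219310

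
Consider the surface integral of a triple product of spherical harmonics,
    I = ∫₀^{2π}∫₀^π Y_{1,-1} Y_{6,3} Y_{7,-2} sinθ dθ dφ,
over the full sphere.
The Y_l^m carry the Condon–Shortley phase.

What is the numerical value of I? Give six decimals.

Checks pass: Σm=0; 14 even; l₃=7∈[5,7].
(2·1+1)(2·6+1)(2·7+1) = 585
Δ: 0! 2! 12! / 15! → 1/1365
sum: t=0:+1/518400 = 1/518400
3j²(1 6 7; 0 0 0) = Δ·Π!·Σ² = 7/195  (sign -1)
sum: t=0:+1/4354560 = 1/4354560
3j²(1 6 7; -1 3 -2) = Δ·Π!·Σ² = 2/273  (sign -1)
combine: 4πI² = 585·7/195·2/273 = 2/13
take √, sign +1: I = 0.11064668

0.110647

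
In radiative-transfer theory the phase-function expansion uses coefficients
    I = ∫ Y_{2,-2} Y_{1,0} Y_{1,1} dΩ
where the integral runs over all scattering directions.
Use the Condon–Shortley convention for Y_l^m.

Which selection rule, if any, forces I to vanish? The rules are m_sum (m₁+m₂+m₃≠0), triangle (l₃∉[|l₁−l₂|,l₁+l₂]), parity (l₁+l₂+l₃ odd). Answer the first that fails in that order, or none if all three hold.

m_sum

m₁+m₂+m₃ = -2 + 0 + 1 = -1  ✗
triangle: |2−1|=1 ≤ l₃=1 ≤ 2+1=3
parity: l₁+l₂+l₃ = 4 is even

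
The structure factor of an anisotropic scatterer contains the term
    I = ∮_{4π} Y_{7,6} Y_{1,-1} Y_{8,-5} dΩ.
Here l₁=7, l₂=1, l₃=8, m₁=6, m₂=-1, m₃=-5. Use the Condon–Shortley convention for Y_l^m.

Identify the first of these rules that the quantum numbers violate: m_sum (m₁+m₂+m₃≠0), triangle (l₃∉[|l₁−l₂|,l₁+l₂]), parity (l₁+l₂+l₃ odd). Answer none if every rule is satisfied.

none

m₁+m₂+m₃ = 6 − 1 − 5 = 0  ✓
triangle: |7−1|=6 ≤ l₃=8 ≤ 7+1=8  ✓
parity: l₁+l₂+l₃ = 16 is even  ✓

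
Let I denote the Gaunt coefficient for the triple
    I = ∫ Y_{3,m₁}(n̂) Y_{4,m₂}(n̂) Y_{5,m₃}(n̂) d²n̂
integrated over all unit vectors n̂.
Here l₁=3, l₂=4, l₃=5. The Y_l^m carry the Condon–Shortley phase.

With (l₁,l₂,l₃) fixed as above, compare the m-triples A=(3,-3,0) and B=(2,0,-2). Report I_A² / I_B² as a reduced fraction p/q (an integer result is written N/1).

9/4

Shared (l₁,l₂,l₃)=(3,4,5): N and (l;000)² cancel in I_A²/I_B².
A: Δ = 2!·4!·6!/13! = 1/180180; Racah Σ t=0..0: t=0:+1/5760 = 1/5760; ⇒ 3j(3 4 5; 3 -3 0)² = 5/572, sgn -1
B: Δ = 2!·4!·6!/13! = 1/180180; Racah Σ t=0..1: t=0:+1/576 t=1:−1/864 = 1/1728; ⇒ 3j(3 4 5; 2 0 -2)² = 5/1287, sgn -1
I_A²/I_B² = (5/572)/(5/1287) = 9/4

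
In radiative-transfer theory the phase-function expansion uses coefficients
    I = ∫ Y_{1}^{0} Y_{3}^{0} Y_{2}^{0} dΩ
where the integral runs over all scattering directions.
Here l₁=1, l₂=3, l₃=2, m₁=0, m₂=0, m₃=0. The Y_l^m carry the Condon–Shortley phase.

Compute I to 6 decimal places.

Checks pass: Σm=0; 6 even; l₃=2∈[2,4].
(2·1+1)(2·3+1)(2·2+1) = 105
Δ: 2! 0! 4! / 7! → 1/105
sum: t=1:−1/4 = -1/4
3j²(1 3 2; 0 0 0) = Δ·Π!·Σ² = 3/35  (sign -1)
(m-triple is (0,0,0) — same symbol as above.)
combine: 4πI² = 105·3/35·3/35 = 27/35
take √, sign +1: I = 0.24776670

0.247767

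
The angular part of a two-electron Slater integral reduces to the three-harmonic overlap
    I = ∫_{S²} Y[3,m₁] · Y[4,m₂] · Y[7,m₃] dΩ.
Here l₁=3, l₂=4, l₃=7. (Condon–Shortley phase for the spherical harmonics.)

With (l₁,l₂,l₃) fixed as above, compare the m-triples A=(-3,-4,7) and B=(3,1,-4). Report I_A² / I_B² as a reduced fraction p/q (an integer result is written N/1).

13/2

Same 3,4,7: normalisation and zero-m 3j drop out of the ratio.
A: Δ: 0! 6! 8! / 15! → 1/45045; sum: t=0:+1/29030400 = 1/29030400; 3j²(3 4 7; -3 -4 7) = Δ·Π!·Σ² = 1/15  (sign +1)
B: Δ: 0! 6! 8! / 15! → 1/45045; sum: t=0:+1/518400 = 1/518400; 3j²(3 4 7; 3 1 -4) = Δ·Π!·Σ² = 2/195  (sign -1)
I_A²/I_B² = (1/15)/(2/195) = 13/2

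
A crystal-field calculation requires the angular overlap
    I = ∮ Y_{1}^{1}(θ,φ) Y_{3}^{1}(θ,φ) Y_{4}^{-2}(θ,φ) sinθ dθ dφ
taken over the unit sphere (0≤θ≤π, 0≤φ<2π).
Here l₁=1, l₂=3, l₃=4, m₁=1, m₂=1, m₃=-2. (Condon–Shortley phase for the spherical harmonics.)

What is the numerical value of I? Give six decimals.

0.238414

m-sum 0 ✓  L=8 even ✓  2≤4≤4 ✓
Π(2lᵢ+1) = 3×7×9 = 189
triangle coeff Δ(1,3,4) = 1/252
Σ_t [0,0]: t=0:+1/36 = 1/36
(3j)²=4/63 [(1 3 4; 0 0 0)], sign=+1
Σ_t [0,0]: t=0:+1/96 = 1/96
(3j)²=5/84 [(1 3 4; 1 1 -2)], sign=+1
⇒ 4πI² = 5/7
I = (+1)√(5/7/(4π)) = 0.23841361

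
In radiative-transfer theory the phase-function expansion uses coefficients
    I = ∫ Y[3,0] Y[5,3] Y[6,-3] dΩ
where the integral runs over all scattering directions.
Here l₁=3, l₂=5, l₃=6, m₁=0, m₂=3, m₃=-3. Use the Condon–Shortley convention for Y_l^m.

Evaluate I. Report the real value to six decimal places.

Checks pass: Σm=0; 14 even; l₃=6∈[2,8].
(2·3+1)(2·5+1)(2·6+1) = 1001
Δ: 2! 4! 8! / 15! → 1/675675
sum: t=0:+1/8640 t=1:−1/2304 t=2:+1/8640 = -7/34560
3j²(3 5 6; 0 0 0) = Δ·Π!·Σ² = 7/429  (sign -1)
sum: t=0:+1/483840 t=1:−1/20160 t=2:+1/17280 = 1/96768
3j²(3 5 6; 0 3 -3) = Δ·Π!·Σ² = 1/1001  (sign -1)
combine: 4πI² = 1001·7/429·1/1001 = 7/429
take √, sign +1: I = 0.03603425

0.036034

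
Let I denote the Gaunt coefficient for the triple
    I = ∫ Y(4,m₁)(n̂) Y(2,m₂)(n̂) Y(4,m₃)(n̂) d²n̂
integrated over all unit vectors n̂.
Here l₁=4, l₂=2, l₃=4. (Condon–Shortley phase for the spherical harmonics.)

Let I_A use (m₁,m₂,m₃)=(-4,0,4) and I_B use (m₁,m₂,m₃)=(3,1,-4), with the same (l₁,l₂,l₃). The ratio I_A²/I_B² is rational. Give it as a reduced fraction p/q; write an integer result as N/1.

l's match ⇒ only the (l;m) 3-j factors differ between A and B.
A: triangle coeff Δ(4,2,4) = 1/13860; Σ_t [2,2]: t=2:+1/2880 = 1/2880; (3j)²=28/495 [(4 2 4; -4 0 4)], sign=+1
B: triangle coeff Δ(4,2,4) = 1/13860; Σ_t [1,1]: t=1:−1/1440 = -1/1440; (3j)²=7/165 [(4 2 4; 3 1 -4)], sign=-1
I_A²/I_B² = (28/495)/(7/165) = 4/3

4/3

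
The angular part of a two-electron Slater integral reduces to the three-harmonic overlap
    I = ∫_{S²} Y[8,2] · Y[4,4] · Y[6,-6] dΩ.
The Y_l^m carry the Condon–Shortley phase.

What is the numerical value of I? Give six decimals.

-0.011709

m-sum 0 ✓  L=18 even ✓  4≤6≤12 ✓
Π(2lᵢ+1) = 17×9×13 = 1989
triangle coeff Δ(8,4,6) = 1/23279256
Σ_t [2,4]: t=2:+1/1658880 t=3:−1/518400 t=4:+1/1658880 = -1/1382400
(3j)²=504/46189 [(8 4 6; 0 0 0)], sign=-1
Σ_t [6,6]: t=6:+1/5225472000 = 1/5225472000
(3j)²=1/12597 [(8 4 6; 2 4 -6)], sign=+1
⇒ 4πI² = 1512/877591
I = (-1)√(1512/877591/(4π)) = -0.01170914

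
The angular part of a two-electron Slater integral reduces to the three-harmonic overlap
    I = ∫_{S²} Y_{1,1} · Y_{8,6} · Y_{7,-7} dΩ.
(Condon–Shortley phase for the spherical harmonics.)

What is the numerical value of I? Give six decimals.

Checks pass: Σm=0; 16 even; l₃=7∈[7,9].
(2·1+1)(2·8+1)(2·7+1) = 765
Δ: 2! 0! 14! / 17! → 1/2040
sum: t=1:−1/25401600 = -1/25401600
3j²(1 8 7; 0 0 0) = Δ·Π!·Σ² = 8/255  (sign +1)
sum: t=0:+1/174356582400 = 1/174356582400
3j²(1 8 7; 1 6 -7) = Δ·Π!·Σ² = 1/2040  (sign +1)
combine: 4πI² = 765·8/255·1/2040 = 1/85
take √, sign +1: I = 0.03059748

0.030597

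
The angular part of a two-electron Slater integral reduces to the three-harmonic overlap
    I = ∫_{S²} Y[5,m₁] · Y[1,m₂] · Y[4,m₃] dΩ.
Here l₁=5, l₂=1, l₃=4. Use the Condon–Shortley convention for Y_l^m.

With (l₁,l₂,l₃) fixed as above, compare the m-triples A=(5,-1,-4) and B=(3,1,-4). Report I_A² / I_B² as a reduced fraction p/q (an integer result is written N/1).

45/1

l's match ⇒ only the (l;m) 3-j factors differ between A and B.
A: triangle coeff Δ(5,1,4) = 1/495; Σ_t [0,0]: t=0:+1/80640 = 1/80640; (3j)²=1/11 [(5 1 4; 5 -1 -4)], sign=+1
B: triangle coeff Δ(5,1,4) = 1/495; Σ_t [2,2]: t=2:+1/80640 = 1/80640; (3j)²=1/495 [(5 1 4; 3 1 -4)], sign=+1
I_A²/I_B² = (1/11)/(1/495) = 45/1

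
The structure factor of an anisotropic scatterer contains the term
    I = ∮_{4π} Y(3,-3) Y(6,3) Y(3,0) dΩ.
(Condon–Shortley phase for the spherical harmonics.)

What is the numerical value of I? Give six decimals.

-0.108647

Rules hold: Σm=0, L=12 even, 3≤3≤9.
N = 7·13·7 = 637
Δ = 6!·0!·6!/13! = 1/12012
Racah Σ t=3..3: t=3:−1/1296 = -1/1296
⇒ 3j(3 6 3; 0 0 0)² = 100/3003, sgn +1
Racah Σ t=6..6: t=6:+1/25920 = 1/25920
⇒ 3j(3 6 3; -3 3 0)² = 1/143, sgn -1
4πI² = N·(3j₀)²·(3jₘ)² = 700/4719
I = -1·√(0.148337/4π) = -0.10864734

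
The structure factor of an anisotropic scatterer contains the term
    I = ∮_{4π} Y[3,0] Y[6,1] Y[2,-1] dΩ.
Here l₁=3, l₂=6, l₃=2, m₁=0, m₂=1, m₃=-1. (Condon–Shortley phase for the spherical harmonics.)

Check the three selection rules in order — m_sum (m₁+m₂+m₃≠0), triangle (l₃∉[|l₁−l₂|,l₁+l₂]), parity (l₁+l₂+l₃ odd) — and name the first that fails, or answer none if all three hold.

triangle

azimuthal sum: 0 + 1 − 1 = 0  ✓
3 ≤ 2 ≤ 9 (triangle on l)  ✗
L = 3 + 6 + 2 = 11 (odd)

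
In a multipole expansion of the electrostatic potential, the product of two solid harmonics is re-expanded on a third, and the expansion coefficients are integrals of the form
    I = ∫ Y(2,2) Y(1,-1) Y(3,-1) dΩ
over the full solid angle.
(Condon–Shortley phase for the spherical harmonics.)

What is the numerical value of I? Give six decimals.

Checks pass: Σm=0; 6 even; l₃=3∈[1,3].
(2·2+1)(2·1+1)(2·3+1) = 105
Δ: 0! 4! 2! / 7! → 1/105
sum: t=0:+1/4 = 1/4
3j²(2 1 3; 0 0 0) = Δ·Π!·Σ² = 3/35  (sign -1)
sum: t=0:+1/48 = 1/48
3j²(2 1 3; 2 -1 -1) = Δ·Π!·Σ² = 1/105  (sign +1)
combine: 4πI² = 105·3/35·1/105 = 3/35
take √, sign -1: I = -0.08258890

-0.082589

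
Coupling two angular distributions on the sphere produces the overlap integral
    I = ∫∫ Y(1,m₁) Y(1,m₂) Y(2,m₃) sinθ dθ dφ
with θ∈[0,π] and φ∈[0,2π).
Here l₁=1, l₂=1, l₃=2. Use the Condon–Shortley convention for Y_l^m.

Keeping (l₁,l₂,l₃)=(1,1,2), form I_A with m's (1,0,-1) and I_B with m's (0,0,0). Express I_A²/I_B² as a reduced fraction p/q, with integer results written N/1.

3/4

Same 1,1,2: normalisation and zero-m 3j drop out of the ratio.
A: Δ: 0! 2! 2! / 5! → 1/30; sum: t=0:+1/2 = 1/2; 3j²(1 1 2; 1 0 -1) = Δ·Π!·Σ² = 1/10  (sign -1)
B: Δ: 0! 2! 2! / 5! → 1/30; sum: t=0:+1/1 = 1/1; 3j²(1 1 2; 0 0 0) = Δ·Π!·Σ² = 2/15  (sign +1)
I_A²/I_B² = (1/10)/(2/15) = 3/4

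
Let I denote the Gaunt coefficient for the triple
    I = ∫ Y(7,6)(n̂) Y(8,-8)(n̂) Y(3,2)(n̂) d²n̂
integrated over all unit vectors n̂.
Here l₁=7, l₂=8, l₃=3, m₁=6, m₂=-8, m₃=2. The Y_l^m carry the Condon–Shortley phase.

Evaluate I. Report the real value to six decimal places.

0.195250

m-sum 0 ✓  L=18 even ✓  1≤3≤15 ✓
Π(2lᵢ+1) = 15×17×7 = 1785
triangle coeff Δ(7,8,3) = 1/5290740
Σ_t [5,7]: t=5:−1/7257600 t=6:+1/2073600 t=7:−1/7257600 = 1/4838400
(3j)²=252/20995 [(7 8 3; 0 0 0)], sign=-1
Σ_t [0,0]: t=0:+1/11496038400 = 1/11496038400
(3j)²=65/2907 [(7 8 3; 6 -8 2)], sign=-1
⇒ 4πI² = 2940/6137
I = (+1)√(2940/6137/(4π)) = 0.19524983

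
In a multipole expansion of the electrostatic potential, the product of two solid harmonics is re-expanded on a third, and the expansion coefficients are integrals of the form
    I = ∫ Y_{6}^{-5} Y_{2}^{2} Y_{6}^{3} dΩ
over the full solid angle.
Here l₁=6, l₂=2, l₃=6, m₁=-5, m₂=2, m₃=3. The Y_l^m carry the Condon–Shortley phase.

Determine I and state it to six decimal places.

0.120286

Rules hold: Σm=0, L=14 even, 4≤6≤8.
N = 13·5·13 = 845
Δ = 2!·10!·2!/15! = 1/90090
Racah Σ t=0..2: t=0:+1/69120 t=1:−1/14400 t=2:+1/69120 = -7/172800
⇒ 3j(6 2 6; 0 0 0)² = 14/715, sgn -1
Racah Σ t=2..2: t=2:+1/1451520 = 1/1451520
⇒ 3j(6 2 6; -5 2 3)² = 1/91, sgn -1
4πI² = N·(3j₀)²·(3jₘ)² = 2/11
I = +1·√(0.181818/4π) = 0.12028562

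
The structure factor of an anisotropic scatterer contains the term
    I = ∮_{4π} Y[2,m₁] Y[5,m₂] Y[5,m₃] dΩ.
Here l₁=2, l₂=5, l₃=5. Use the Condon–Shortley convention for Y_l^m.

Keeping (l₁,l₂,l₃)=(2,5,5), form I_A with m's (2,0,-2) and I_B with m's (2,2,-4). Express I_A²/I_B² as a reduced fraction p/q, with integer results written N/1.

35/18

Same 2,5,5: normalisation and zero-m 3j drop out of the ratio.
A: Δ: 2! 2! 8! / 13! → 1/38610; sum: t=0:+1/2880 = 1/2880; 3j²(2 5 5; 2 0 -2) = Δ·Π!·Σ² = 14/429  (sign -1)
B: Δ: 2! 2! 8! / 13! → 1/38610; sum: t=0:+1/20160 = 1/20160; 3j²(2 5 5; 2 2 -4) = Δ·Π!·Σ² = 12/715  (sign -1)
I_A²/I_B² = (14/429)/(12/715) = 35/18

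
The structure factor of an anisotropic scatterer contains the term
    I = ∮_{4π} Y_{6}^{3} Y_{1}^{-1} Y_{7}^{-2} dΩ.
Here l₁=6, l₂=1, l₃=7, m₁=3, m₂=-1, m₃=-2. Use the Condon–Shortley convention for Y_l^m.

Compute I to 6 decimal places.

Checks pass: Σm=0; 14 even; l₃=7∈[5,7].
(2·6+1)(2·1+1)(2·7+1) = 585
Δ: 0! 12! 2! / 15! → 1/1365
sum: t=0:+1/518400 = 1/518400
3j²(6 1 7; 0 0 0) = Δ·Π!·Σ² = 7/195  (sign -1)
sum: t=0:+1/4354560 = 1/4354560
3j²(6 1 7; 3 -1 -2) = Δ·Π!·Σ² = 2/273  (sign -1)
combine: 4πI² = 585·7/195·2/273 = 2/13
take √, sign +1: I = 0.11064668

0.110647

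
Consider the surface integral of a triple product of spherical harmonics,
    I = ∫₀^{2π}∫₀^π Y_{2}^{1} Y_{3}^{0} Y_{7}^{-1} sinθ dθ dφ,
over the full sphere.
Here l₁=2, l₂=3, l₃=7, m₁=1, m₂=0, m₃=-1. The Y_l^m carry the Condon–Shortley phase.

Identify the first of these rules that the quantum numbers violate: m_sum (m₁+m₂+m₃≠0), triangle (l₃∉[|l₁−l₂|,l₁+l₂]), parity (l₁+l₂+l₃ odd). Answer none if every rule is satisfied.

triangle

m₁+m₂+m₃ = 1 + 0 − 1 = 0  ✓
triangle: |2−3|=1 ≤ l₃=7 ≤ 2+3=5  ✗
parity: l₁+l₂+l₃ = 12 is even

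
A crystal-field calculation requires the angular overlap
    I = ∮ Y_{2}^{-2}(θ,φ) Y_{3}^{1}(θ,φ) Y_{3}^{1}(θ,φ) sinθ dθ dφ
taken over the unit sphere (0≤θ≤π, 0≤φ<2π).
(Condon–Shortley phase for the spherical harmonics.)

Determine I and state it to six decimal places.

0.206013

m-sum 0 ✓  L=8 even ✓  1≤3≤5 ✓
Π(2lᵢ+1) = 5×7×7 = 245
triangle coeff Δ(2,3,3) = 1/3780
Σ_t [0,2]: t=0:+1/24 t=1:−1/4 t=2:+1/24 = -1/6
(3j)²=4/105 [(2 3 3; 0 0 0)], sign=+1
Σ_t [2,2]: t=2:+1/16 = 1/16
(3j)²=2/35 [(2 3 3; -2 1 1)], sign=+1
⇒ 4πI² = 8/15
I = (+1)√(8/15/(4π)) = 0.20601291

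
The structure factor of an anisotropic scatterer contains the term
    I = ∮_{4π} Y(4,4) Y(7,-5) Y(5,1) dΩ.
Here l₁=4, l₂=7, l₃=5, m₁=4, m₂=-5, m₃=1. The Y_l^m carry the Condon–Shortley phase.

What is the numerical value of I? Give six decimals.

0.195759

Rules hold: Σm=0, L=16 even, 3≤5≤11.
N = 9·15·11 = 1485
Δ = 6!·2!·8!/17! = 1/6126120
Racah Σ t=2..4: t=2:+1/69120 t=3:−1/20736 t=4:+1/69120 = -1/51840
⇒ 3j(4 7 5; 0 0 0)² = 280/21879, sgn +1
Racah Σ t=0..0: t=0:+1/2073600 = 1/2073600
⇒ 3j(4 7 5; 4 -5 1)² = 28/1105, sgn +1
4πI² = N·(3j₀)²·(3jₘ)² = 23520/48841
I = +1·√(0.481563/4π) = 0.19575887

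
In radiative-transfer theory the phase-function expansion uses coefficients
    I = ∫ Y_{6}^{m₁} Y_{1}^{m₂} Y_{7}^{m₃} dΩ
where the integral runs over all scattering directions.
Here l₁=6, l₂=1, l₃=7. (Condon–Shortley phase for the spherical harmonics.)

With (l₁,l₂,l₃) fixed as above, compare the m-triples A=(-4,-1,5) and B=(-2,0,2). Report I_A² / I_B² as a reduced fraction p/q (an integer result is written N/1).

Same 6,1,7: normalisation and zero-m 3j drop out of the ratio.
A: Δ: 0! 12! 2! / 15! → 1/1365; sum: t=0:+1/14515200 = 1/14515200; 3j²(6 1 7; -4 -1 5) = Δ·Π!·Σ² = 22/455  (sign +1)
B: Δ: 0! 12! 2! / 15! → 1/1365; sum: t=0:+1/967680 = 1/967680; 3j²(6 1 7; -2 0 2) = Δ·Π!·Σ² = 3/91  (sign -1)
I_A²/I_B² = (22/455)/(3/91) = 22/15

22/15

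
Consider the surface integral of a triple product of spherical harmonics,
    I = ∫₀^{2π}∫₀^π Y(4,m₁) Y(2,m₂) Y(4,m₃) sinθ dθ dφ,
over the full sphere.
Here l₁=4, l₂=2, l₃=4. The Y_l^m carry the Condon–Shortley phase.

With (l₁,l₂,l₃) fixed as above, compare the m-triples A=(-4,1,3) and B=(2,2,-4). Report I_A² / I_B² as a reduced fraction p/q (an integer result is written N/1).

Same 4,2,4: normalisation and zero-m 3j drop out of the ratio.
A: Δ: 2! 6! 2! / 11! → 1/13860; sum: t=2:+1/1440 = 1/1440; 3j²(4 2 4; -4 1 3) = Δ·Π!·Σ² = 7/165  (sign -1)
B: Δ: 2! 6! 2! / 11! → 1/13860; sum: t=2:+1/2880 = 1/2880; 3j²(4 2 4; 2 2 -4) = Δ·Π!·Σ² = 2/165  (sign +1)
I_A²/I_B² = (7/165)/(2/165) = 7/2

7/2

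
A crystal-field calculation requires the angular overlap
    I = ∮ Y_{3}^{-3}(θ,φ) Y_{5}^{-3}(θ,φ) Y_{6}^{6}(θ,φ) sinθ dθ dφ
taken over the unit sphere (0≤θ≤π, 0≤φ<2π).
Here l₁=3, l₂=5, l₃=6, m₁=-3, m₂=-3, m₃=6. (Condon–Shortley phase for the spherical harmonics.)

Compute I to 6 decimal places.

-0.119512

Checks pass: Σm=0; 14 even; l₃=6∈[2,8].
(2·3+1)(2·5+1)(2·6+1) = 1001
Δ: 2! 4! 8! / 15! → 1/675675
sum: t=0:+1/8640 t=1:−1/2304 t=2:+1/8640 = -7/34560
3j²(3 5 6; 0 0 0) = Δ·Π!·Σ² = 7/429  (sign -1)
sum: t=2:+1/1935360 = 1/1935360
3j²(3 5 6; -3 -3 6) = Δ·Π!·Σ² = 1/91  (sign +1)
combine: 4πI² = 1001·7/429·1/91 = 7/39
take √, sign -1: I = -0.11951207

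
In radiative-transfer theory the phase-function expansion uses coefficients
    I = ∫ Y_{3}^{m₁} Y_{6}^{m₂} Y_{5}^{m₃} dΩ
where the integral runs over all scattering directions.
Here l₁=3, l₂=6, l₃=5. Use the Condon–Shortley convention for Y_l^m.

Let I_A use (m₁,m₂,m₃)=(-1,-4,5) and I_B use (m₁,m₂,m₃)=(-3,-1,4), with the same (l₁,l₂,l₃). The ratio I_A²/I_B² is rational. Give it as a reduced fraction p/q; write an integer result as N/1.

9/2

l's match ⇒ only the (l;m) 3-j factors differ between A and B.
A: triangle coeff Δ(3,6,5) = 1/675675; Σ_t [2,2]: t=2:+1/322560 = 1/322560; (3j)²=18/1001 [(3 6 5; -1 -4 5)], sign=+1
B: triangle coeff Δ(3,6,5) = 1/675675; Σ_t [4,4]: t=4:+1/241920 = 1/241920; (3j)²=4/1001 [(3 6 5; -3 -1 4)], sign=-1
I_A²/I_B² = (18/1001)/(4/1001) = 9/2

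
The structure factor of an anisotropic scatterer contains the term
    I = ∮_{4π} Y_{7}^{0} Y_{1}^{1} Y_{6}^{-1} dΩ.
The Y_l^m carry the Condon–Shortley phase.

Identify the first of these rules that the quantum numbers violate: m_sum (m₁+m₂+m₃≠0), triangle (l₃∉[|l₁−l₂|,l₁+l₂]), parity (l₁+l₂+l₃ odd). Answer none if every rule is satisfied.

none

Σmᵢ = 0  ✓
l₃∈[|l₁−l₂|,l₁+l₂]=[6,8], have l₃=6  ✓
Σlᵢ = 14 ⇒ even  ✓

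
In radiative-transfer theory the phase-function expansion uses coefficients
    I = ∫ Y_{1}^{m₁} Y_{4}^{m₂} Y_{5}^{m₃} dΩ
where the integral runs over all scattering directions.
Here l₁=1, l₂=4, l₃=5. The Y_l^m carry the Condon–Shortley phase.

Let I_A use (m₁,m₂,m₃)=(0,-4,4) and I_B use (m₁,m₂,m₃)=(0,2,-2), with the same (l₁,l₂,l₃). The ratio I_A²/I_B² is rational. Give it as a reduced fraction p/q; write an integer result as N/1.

Same 1,4,5: normalisation and zero-m 3j drop out of the ratio.
A: Δ: 0! 2! 8! / 11! → 1/495; sum: t=0:+1/40320 = 1/40320; 3j²(1 4 5; 0 -4 4) = Δ·Π!·Σ² = 1/55  (sign -1)
B: Δ: 0! 2! 8! / 11! → 1/495; sum: t=0:+1/1440 = 1/1440; 3j²(1 4 5; 0 2 -2) = Δ·Π!·Σ² = 7/165  (sign -1)
I_A²/I_B² = (1/55)/(7/165) = 3/7

3/7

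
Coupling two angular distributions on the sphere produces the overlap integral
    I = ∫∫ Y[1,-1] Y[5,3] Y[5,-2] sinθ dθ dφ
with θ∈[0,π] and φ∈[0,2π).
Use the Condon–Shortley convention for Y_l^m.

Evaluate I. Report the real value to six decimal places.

Σlᵢ=11 odd — θ-integrand is odd under cosθ→−cosθ; I=0

0.000000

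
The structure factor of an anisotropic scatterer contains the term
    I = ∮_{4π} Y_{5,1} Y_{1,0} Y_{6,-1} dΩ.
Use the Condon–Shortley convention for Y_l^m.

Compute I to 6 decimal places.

-0.241725

Rules hold: Σm=0, L=12 even, 4≤6≤6.
N = 11·3·13 = 429
Δ = 0!·10!·2!/13! = 1/858
Racah Σ t=0..0: t=0:+1/14400 = 1/14400
⇒ 3j(5 1 6; 0 0 0)² = 6/143, sgn +1
Racah Σ t=0..0: t=0:+1/17280 = 1/17280
⇒ 3j(5 1 6; 1 0 -1)² = 35/858, sgn -1
4πI² = N·(3j₀)²·(3jₘ)² = 105/143
I = -1·√(0.734266/4π) = -0.24172507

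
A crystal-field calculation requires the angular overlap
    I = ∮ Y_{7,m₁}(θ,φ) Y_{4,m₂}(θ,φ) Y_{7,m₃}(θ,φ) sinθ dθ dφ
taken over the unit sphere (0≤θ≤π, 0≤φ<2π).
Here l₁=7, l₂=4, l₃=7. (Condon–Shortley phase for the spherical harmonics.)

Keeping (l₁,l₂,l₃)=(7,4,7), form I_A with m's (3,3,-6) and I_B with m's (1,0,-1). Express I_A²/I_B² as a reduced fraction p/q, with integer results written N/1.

Same 7,4,7: normalisation and zero-m 3j drop out of the ratio.
A: Δ: 4! 10! 4! / 19! → 1/58198140; sum: t=3:−1/52254720 t=4:+1/522547200 = -1/58060800; 3j²(7 4 7; 3 3 -6) = Δ·Π!·Σ² = 9/646  (sign +1)
B: Δ: 4! 10! 4! / 19! → 1/58198140; sum: t=0:+1/9953280 t=1:−1/518400 t=2:+1/276480 t=3:−1/1088640 t=4:+1/46448640 = 23/25804800; 3j²(7 4 7; 1 0 -1) = Δ·Π!·Σ² = 42849/6466460  (sign +1)
I_A²/I_B² = (9/646)/(42849/6466460) = 10010/4761

10010/4761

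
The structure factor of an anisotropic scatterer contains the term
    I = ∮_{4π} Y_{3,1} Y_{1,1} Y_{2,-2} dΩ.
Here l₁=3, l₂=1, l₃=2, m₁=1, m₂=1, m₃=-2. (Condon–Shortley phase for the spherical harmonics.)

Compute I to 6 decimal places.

-0.082589

m-sum 0 ✓  L=6 even ✓  2≤2≤4 ✓
Π(2lᵢ+1) = 7×3×5 = 105
triangle coeff Δ(3,1,2) = 1/105
Σ_t [1,1]: t=1:−1/4 = -1/4
(3j)²=3/35 [(3 1 2; 0 0 0)], sign=-1
Σ_t [2,2]: t=2:+1/48 = 1/48
(3j)²=1/105 [(3 1 2; 1 1 -2)], sign=+1
⇒ 4πI² = 3/35
I = (-1)√(3/35/(4π)) = -0.08258890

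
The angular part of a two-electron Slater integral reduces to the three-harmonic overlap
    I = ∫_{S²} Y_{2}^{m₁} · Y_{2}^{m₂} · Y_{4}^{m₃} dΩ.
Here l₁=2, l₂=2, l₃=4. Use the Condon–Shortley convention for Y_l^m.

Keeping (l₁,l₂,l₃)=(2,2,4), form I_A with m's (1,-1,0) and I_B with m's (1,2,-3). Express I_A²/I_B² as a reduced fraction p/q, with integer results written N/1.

l's match ⇒ only the (l;m) 3-j factors differ between A and B.
A: triangle coeff Δ(2,2,4) = 1/630; Σ_t [0,0]: t=0:+1/36 = 1/36; (3j)²=8/315 [(2 2 4; 1 -1 0)], sign=+1
B: triangle coeff Δ(2,2,4) = 1/630; Σ_t [0,0]: t=0:+1/144 = 1/144; (3j)²=1/18 [(2 2 4; 1 2 -3)], sign=-1
I_A²/I_B² = (8/315)/(1/18) = 16/35

16/35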